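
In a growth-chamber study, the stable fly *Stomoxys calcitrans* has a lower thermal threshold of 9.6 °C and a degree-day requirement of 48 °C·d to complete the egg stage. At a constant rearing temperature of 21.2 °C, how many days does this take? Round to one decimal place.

Daily accumulation = 21.2 − 9.6 = 11.6 DD/day.
Duration = 48 / 11.6 = 4.138 ≈ 4.1 days.

4.1 days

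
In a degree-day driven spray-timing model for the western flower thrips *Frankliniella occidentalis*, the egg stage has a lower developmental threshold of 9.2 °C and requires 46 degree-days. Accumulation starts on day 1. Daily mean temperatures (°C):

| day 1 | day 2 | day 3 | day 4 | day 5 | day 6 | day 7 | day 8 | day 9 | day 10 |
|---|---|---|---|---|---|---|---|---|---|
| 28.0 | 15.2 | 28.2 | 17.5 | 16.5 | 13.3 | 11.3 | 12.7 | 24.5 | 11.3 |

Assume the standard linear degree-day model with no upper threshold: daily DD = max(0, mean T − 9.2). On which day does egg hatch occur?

day 4

Daily DD above 9.2 °C: 18.8, 6.0, 19.0, 8.3, 7.3, 4.1, 2.1, 3.5, 15.3, 2.1.
Cumulative: 18.8, 24.8, 43.8, 52.1, 59.4, 63.5, 65.6, 69.1, 84.4, 86.5.
The total first reaches 46 DD on day 4.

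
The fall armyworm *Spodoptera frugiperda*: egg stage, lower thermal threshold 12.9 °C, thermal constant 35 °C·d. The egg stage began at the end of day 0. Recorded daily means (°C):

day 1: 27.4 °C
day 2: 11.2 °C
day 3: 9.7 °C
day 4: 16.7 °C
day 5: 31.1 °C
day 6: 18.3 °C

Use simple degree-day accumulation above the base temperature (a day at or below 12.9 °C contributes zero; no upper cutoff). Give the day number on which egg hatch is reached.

Daily DD above 12.9 °C: 14.5, 0.0, 0.0, 3.8, 18.2, 5.4.
Cumulative: 14.5, 14.5, 14.5, 18.3, 36.5, 41.9.
The total first reaches 35 DD on day 5.

day 5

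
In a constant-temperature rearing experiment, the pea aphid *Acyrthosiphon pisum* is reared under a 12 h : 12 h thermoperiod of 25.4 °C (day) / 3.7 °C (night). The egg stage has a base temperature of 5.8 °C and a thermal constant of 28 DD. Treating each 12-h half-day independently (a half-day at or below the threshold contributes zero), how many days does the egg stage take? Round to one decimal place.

Day half: max(0, 25.4 − 5.8) × 0.5 = 19.6 × 0.5 = 9.80 DD.
Night half: max(0, 3.7 − 5.8) × 0.5 = 0.0 × 0.5 = 0.00 DD.
Per 24 h: 9.80 DD/day.
Duration = 28 / 9.80 = 2.857 ≈ 2.9 days.

2.9 days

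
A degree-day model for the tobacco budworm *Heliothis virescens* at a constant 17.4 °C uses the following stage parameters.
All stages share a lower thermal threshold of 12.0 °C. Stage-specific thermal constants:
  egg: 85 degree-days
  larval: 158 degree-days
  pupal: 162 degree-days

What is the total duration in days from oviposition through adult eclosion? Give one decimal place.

75.0 days

Daily accumulation at 17.4 °C = 17.4 − 12.0 = 5.4 DD/day.
Total K = 85 + 158 + 162 = 405 DD.
Total duration = 405 / 5.4 = 75.000 ≈ 75.0 days.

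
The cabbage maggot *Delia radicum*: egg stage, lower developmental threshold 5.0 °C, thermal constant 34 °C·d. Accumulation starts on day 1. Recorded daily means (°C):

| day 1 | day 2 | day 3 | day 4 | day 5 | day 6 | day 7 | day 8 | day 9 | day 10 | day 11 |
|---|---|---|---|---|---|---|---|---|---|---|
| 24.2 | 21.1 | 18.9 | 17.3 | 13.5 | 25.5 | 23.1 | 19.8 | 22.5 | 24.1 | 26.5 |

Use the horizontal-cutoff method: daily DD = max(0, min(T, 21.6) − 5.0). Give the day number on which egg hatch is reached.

Daily DD above 5.0 °C (capped at 16.6): 16.6, 16.1, 13.9, 12.3, 8.5, 16.6, 16.6, 14.8, 16.6, 16.6, 16.6.
Cumulative: 16.6, 32.7, 46.6, 58.9, 67.4, 84.0, 100.6, 115.4, 132.0, 148.6, 165.2.
The total first reaches 34 DD on day 3.

day 3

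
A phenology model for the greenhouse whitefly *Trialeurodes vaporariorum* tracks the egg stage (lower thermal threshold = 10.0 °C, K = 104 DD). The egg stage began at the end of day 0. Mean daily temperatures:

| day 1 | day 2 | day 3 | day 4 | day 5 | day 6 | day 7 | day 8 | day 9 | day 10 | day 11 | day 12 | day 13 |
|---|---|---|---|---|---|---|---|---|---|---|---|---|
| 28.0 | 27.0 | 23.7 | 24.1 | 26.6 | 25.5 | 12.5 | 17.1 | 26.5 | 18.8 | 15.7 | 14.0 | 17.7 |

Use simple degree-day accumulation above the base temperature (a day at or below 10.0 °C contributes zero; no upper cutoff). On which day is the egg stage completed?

day 8

Daily DD above 10.0 °C: 18.0, 17.0, 13.7, 14.1, 16.6, 15.5, 2.5, 7.1, 16.5, 8.8, 5.7, 4.0, 7.7.
Cumulative: 18.0, 35.0, 48.7, 62.8, 79.4, 94.9, 97.4, 104.5, 121.0, 129.8, 135.5, 139.5, 147.2.
The total first reaches 104 DD on day 8.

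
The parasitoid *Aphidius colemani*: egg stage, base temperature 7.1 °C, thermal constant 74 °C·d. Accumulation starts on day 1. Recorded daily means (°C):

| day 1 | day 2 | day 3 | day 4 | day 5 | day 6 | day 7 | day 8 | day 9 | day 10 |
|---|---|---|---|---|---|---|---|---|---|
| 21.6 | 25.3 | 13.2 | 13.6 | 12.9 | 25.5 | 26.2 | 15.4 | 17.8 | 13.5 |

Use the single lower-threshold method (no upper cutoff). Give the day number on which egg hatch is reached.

day 7

Daily DD above 7.1 °C: 14.5, 18.2, 6.1, 6.5, 5.8, 18.4, 19.1, 8.3, 10.7, 6.4.
Cumulative: 14.5, 32.7, 38.8, 45.3, 51.1, 69.5, 88.6, 96.9, 107.6, 114.0.
The total first reaches 74 DD on day 7.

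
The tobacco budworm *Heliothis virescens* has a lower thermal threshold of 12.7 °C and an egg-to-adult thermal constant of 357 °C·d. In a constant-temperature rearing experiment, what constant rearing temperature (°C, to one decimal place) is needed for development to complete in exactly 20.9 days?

Required daily accumulation = 357 / 20.9 = 17.081 DD/day.
T = T_base + 17.081 = 12.7 + 17.081 = 29.781 ≈ 29.8 °C.

29.8 °C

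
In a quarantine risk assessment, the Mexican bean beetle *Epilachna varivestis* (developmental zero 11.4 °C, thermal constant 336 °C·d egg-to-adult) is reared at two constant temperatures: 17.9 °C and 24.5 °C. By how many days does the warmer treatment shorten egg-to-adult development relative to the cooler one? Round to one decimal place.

26.0 days

At 17.9 °C: 336 / (17.9 − 11.4) = 336 / 6.5 = 51.692 d.
At 24.5 °C: 336 / (24.5 − 11.4) = 336 / 13.1 = 25.649 d.
Difference = |51.692 − 25.649| = 26.043 ≈ 26.0 days.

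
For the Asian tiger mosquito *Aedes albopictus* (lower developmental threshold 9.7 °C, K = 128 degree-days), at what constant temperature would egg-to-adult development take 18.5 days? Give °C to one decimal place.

16.6 °C

Required daily accumulation = 128 / 18.5 = 6.919 DD/day.
T = T_base + 6.919 = 9.7 + 6.919 = 16.619 ≈ 16.6 °C.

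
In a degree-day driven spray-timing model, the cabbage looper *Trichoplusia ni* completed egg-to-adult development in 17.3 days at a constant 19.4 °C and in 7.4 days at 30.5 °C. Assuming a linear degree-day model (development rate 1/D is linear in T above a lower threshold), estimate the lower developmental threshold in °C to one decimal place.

11.1 °C

Equal thermal constants: D₁(T₁ − T_b) = D₂(T₂ − T_b).
17.3·(19.4 − T_b) = 7.4·(30.5 − T_b)
T_b = (17.3·19.4 − 7.4·30.5) / (17.3 − 7.4) = 109.92 / 9.9 = 11.103 °C ≈ 11.1 °C.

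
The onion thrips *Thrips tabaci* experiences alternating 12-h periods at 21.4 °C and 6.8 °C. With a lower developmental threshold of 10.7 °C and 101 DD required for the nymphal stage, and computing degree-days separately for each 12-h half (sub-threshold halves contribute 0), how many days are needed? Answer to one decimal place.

18.9 days

Day half: max(0, 21.4 − 10.7) × 0.5 = 10.7 × 0.5 = 5.35 DD.
Night half: max(0, 6.8 − 10.7) × 0.5 = 0.0 × 0.5 = 0.00 DD.
Per 24 h: 5.35 DD/day.
Duration = 101 / 5.35 = 18.879 ≈ 18.9 days.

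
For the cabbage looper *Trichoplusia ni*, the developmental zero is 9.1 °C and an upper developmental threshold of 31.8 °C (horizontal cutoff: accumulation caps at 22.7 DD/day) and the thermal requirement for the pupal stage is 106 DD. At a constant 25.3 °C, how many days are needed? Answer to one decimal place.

6.5 days

Daily accumulation = 25.3 − 9.1 = 16.2 DD/day.
Duration = 106 / 16.2 = 6.543 ≈ 6.5 days.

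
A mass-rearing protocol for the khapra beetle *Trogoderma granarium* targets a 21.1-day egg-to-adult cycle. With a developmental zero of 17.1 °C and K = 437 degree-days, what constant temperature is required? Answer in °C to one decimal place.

37.8 °C

Required daily accumulation = 437 / 21.1 = 20.711 DD/day.
T = T_base + 20.711 = 17.1 + 20.711 = 37.811 ≈ 37.8 °C.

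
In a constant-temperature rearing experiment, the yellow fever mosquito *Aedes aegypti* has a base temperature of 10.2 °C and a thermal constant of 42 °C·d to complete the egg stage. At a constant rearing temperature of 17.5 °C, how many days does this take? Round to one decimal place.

Daily accumulation = 17.5 − 10.2 = 7.3 DD/day.
Duration = 42 / 7.3 = 5.753 ≈ 5.8 days.

5.8 days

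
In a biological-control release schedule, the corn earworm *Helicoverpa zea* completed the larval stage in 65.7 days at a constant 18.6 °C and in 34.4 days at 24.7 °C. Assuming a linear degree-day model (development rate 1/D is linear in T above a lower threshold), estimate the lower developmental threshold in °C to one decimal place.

Equal thermal constants: D₁(T₁ − T_b) = D₂(T₂ − T_b).
65.7·(18.6 − T_b) = 34.4·(24.7 − T_b)
T_b = (65.7·18.6 − 34.4·24.7) / (65.7 − 34.4) = 372.34 / 31.3 = 11.896 °C ≈ 11.9 °C.

11.9 °C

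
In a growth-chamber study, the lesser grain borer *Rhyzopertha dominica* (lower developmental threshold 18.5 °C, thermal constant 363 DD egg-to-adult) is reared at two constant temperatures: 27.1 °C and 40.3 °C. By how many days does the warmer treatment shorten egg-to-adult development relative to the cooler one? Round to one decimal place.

25.6 days

At 27.1 °C: 363 / (27.1 − 18.5) = 363 / 8.6 = 42.209 d.
At 40.3 °C: 363 / (40.3 − 18.5) = 363 / 21.8 = 16.651 d.
Difference = |42.209 − 16.651| = 25.558 ≈ 25.6 days.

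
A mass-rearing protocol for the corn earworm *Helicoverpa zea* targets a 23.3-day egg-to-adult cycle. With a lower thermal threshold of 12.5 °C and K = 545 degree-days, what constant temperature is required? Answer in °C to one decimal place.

Required daily accumulation = 545 / 23.3 = 23.391 DD/day.
T = T_base + 23.391 = 12.5 + 23.391 = 35.891 ≈ 35.9 °C.

35.9 °C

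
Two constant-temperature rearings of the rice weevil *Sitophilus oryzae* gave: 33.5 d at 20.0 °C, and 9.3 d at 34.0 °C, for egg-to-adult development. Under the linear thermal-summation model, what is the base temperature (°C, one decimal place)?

14.6 °C

Equal thermal constants: D₁(T₁ − T_b) = D₂(T₂ − T_b).
33.5·(20.0 − T_b) = 9.3·(34.0 − T_b)
T_b = (33.5·20.0 − 9.3·34.0) / (33.5 − 9.3) = 353.80 / 24.2 = 14.620 °C ≈ 14.6 °C.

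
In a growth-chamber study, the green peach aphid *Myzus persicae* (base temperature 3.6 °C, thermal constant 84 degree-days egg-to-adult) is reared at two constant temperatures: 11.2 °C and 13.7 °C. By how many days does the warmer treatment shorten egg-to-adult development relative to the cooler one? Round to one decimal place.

2.7 days

At 11.2 °C: 84 / (11.2 − 3.6) = 84 / 7.6 = 11.053 d.
At 13.7 °C: 84 / (13.7 − 3.6) = 84 / 10.1 = 8.317 d.
Difference = |11.053 − 8.317| = 2.736 ≈ 2.7 days.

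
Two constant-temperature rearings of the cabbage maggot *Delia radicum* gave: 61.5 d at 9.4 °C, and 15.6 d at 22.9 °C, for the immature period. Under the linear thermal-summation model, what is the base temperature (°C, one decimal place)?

Equal thermal constants: D₁(T₁ − T_b) = D₂(T₂ − T_b).
61.5·(9.4 − T_b) = 15.6·(22.9 − T_b)
T_b = (61.5·9.4 − 15.6·22.9) / (61.5 − 15.6) = 220.86 / 45.9 = 4.812 °C ≈ 4.8 °C.

4.8 °C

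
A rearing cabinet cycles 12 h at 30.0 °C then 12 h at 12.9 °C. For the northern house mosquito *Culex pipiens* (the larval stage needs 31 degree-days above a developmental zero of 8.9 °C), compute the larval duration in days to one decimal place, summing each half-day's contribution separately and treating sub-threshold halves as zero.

2.5 days

Day half: max(0, 30.0 − 8.9) × 0.5 = 21.1 × 0.5 = 10.55 DD.
Night half: max(0, 12.9 − 8.9) × 0.5 = 4.0 × 0.5 = 2.00 DD.
Per 24 h: 12.55 DD/day.
Duration = 31 / 12.55 = 2.470 ≈ 2.5 days.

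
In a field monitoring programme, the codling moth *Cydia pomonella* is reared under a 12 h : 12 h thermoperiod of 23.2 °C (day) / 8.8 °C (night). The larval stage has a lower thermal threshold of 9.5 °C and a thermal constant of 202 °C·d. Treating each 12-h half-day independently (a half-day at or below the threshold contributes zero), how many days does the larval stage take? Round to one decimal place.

Day half: max(0, 23.2 − 9.5) × 0.5 = 13.7 × 0.5 = 6.85 DD.
Night half: max(0, 8.8 − 9.5) × 0.5 = 0.0 × 0.5 = 0.00 DD.
Per 24 h: 6.85 DD/day.
Duration = 202 / 6.85 = 29.489 ≈ 29.5 days.

29.5 days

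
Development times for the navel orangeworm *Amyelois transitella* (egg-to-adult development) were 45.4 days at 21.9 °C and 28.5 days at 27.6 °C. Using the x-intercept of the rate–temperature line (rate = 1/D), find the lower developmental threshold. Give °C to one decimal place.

Under the model K = D·(T − T_b), so D₁·(T₁ − T_b) = D₂·(T₂ − T_b).
45.4·(21.9 − T_b) = 28.5·(27.6 − T_b)
T_b = (45.4·21.9 − 28.5·27.6) / (45.4 − 28.5) = 207.66 / 16.9 = 12.288 °C ≈ 12.3 °C.

12.3 °C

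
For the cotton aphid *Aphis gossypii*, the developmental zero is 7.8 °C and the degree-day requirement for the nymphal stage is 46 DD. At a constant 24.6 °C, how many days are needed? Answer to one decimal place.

Daily accumulation = 24.6 − 7.8 = 16.8 DD/day.
Duration = 46 / 16.8 = 2.738 ≈ 2.7 days.

2.7 days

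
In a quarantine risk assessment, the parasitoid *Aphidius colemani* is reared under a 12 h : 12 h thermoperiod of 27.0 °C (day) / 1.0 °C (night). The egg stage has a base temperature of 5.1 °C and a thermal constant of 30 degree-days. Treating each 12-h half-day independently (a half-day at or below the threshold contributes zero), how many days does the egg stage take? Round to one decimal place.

Day half: max(0, 27.0 − 5.1) × 0.5 = 21.9 × 0.5 = 10.95 DD.
Night half: max(0, 1.0 − 5.1) × 0.5 = 0.0 × 0.5 = 0.00 DD.
Per 24 h: 10.95 DD/day.
Duration = 30 / 10.95 = 2.740 ≈ 2.7 days.

2.7 days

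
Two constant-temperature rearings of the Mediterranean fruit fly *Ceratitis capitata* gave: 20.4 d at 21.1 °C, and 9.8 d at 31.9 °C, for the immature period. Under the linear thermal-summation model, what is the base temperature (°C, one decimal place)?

Under the model K = D·(T − T_b), so D₁·(T₁ − T_b) = D₂·(T₂ − T_b).
20.4·(21.1 − T_b) = 9.8·(31.9 − T_b)
T_b = (20.4·21.1 − 9.8·31.9) / (20.4 − 9.8) = 117.82 / 10.6 = 11.115 °C ≈ 11.1 °C.

11.1 °C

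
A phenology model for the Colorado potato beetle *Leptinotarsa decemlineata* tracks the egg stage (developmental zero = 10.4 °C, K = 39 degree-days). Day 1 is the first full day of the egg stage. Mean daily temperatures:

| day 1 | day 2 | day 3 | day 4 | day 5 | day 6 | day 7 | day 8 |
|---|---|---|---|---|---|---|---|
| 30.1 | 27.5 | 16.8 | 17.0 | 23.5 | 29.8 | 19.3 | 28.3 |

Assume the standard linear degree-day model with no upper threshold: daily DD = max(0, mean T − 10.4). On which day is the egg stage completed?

day 3

Daily DD above 10.4 °C: 19.7, 17.1, 6.4, 6.6, 13.1, 19.4, 8.9, 17.9.
Cumulative: 19.7, 36.8, 43.2, 49.8, 62.9, 82.3, 91.2, 109.1.
The total first reaches 39 DD on day 3.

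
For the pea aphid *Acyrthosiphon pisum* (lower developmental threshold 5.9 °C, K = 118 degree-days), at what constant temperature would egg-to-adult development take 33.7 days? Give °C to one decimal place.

Required daily accumulation = 118 / 33.7 = 3.501 DD/day.
T = T_base + 3.501 = 5.9 + 3.501 = 9.401 ≈ 9.4 °C.

9.4 °C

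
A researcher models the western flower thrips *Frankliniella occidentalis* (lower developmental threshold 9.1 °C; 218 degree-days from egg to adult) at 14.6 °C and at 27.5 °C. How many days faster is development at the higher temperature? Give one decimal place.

At 14.6 °C: 218 / (14.6 − 9.1) = 218 / 5.5 = 39.636 d.
At 27.5 °C: 218 / (27.5 − 9.1) = 218 / 18.4 = 11.848 d.
Difference = |39.636 − 11.848| = 27.789 ≈ 27.8 days.

27.8 days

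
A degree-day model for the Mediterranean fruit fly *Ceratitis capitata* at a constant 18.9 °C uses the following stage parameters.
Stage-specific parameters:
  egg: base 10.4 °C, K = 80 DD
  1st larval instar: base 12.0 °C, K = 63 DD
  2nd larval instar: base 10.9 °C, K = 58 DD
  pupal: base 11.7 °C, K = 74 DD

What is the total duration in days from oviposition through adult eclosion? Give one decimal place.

36.1 days

egg: 80 / (18.9 − 10.4) = 80 / 8.5 = 9.412 d.
1st larval instar: 63 / (18.9 − 12.0) = 63 / 6.9 = 9.130 d.
2nd larval instar: 58 / (18.9 − 10.9) = 58 / 8.0 = 7.250 d.
pupal: 74 / (18.9 − 11.7) = 74 / 7.2 = 10.278 d.
Sum = 36.070 ≈ 36.1 days.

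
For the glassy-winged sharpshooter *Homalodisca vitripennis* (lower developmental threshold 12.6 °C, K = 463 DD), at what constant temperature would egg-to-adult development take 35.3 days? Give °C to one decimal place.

25.7 °C

Required daily accumulation = 463 / 35.3 = 13.116 DD/day.
T = T_base + 13.116 = 12.6 + 13.116 = 25.716 ≈ 25.7 °C.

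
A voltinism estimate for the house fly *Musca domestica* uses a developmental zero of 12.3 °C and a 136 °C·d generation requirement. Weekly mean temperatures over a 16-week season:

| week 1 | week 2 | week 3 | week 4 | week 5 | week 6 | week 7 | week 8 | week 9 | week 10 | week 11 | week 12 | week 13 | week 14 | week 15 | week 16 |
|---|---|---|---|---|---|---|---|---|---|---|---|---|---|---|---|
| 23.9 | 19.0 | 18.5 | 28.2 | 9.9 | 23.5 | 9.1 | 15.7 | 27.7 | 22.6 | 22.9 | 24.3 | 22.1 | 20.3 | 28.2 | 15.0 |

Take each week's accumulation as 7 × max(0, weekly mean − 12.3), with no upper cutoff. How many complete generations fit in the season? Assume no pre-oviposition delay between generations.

Weekly DD (7 × max(0, T̄ − 12.3)): 81.2, 46.9, 43.4, 111.3, 0.0, 78.4, 0.0, 23.8, 107.8, 72.1, 74.2, 84.0, 68.6, 56.0, 111.3, 18.9.
Season total = 977.9 DD.
Complete generations = ⌊977.9 / 136⌋ = 7.

7 generations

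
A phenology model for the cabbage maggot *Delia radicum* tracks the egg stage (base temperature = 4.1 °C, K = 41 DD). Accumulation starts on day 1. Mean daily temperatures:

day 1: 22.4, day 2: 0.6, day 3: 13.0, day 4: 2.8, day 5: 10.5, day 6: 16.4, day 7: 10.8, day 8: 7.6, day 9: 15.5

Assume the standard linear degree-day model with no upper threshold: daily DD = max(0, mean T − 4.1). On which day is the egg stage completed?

Daily DD above 4.1 °C: 18.3, 0.0, 8.9, 0.0, 6.4, 12.3, 6.7, 3.5, 11.4.
Cumulative: 18.3, 18.3, 27.2, 27.2, 33.6, 45.9, 52.6, 56.1, 67.5.
The total first reaches 41 DD on day 6.

day 6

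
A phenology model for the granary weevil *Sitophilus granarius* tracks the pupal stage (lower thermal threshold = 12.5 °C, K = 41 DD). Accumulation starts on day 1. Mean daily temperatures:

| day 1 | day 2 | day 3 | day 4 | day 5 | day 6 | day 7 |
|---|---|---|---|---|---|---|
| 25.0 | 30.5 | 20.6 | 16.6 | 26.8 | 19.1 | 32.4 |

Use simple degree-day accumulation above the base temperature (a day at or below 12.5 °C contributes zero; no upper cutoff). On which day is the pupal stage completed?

day 4

Daily DD above 12.5 °C: 12.5, 18.0, 8.1, 4.1, 14.3, 6.6, 19.9.
Cumulative: 12.5, 30.5, 38.6, 42.7, 57.0, 63.6, 83.5.
The total first reaches 41 DD on day 4.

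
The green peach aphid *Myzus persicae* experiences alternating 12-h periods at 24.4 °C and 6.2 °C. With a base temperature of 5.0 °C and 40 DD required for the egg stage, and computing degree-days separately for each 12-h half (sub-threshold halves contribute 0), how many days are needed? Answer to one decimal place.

3.9 days

Day half: max(0, 24.4 − 5.0) × 0.5 = 19.4 × 0.5 = 9.70 DD.
Night half: max(0, 6.2 − 5.0) × 0.5 = 1.2 × 0.5 = 0.60 DD.
Per 24 h: 10.30 DD/day.
Duration = 40 / 10.30 = 3.883 ≈ 3.9 days.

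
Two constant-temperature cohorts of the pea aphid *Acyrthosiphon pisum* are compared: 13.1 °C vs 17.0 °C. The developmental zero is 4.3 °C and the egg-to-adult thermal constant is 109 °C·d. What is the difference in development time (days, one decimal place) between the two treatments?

3.8 days

At 13.1 °C: 109 / (13.1 − 4.3) = 109 / 8.8 = 12.386 d.
At 17.0 °C: 109 / (17.0 − 4.3) = 109 / 12.7 = 8.583 d.
Difference = |12.386 − 8.583| = 3.804 ≈ 3.8 days.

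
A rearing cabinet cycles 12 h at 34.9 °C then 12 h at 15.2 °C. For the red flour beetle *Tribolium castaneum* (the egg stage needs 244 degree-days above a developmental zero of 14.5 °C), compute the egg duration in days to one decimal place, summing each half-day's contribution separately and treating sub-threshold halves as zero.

23.1 days

Day half: max(0, 34.9 − 14.5) × 0.5 = 20.4 × 0.5 = 10.20 DD.
Night half: max(0, 15.2 − 14.5) × 0.5 = 0.7 × 0.5 = 0.35 DD.
Per 24 h: 10.55 DD/day.
Duration = 244 / 10.55 = 23.128 ≈ 23.1 days.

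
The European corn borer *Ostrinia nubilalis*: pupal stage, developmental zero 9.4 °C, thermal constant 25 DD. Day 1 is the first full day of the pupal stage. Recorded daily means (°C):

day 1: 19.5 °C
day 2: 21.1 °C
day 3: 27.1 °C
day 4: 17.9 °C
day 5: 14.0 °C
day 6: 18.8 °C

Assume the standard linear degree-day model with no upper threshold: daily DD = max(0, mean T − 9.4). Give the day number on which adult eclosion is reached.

Daily DD above 9.4 °C: 10.1, 11.7, 17.7, 8.5, 4.6, 9.4.
Cumulative: 10.1, 21.8, 39.5, 48.0, 52.6, 62.0.
The total first reaches 25 DD on day 3.

day 3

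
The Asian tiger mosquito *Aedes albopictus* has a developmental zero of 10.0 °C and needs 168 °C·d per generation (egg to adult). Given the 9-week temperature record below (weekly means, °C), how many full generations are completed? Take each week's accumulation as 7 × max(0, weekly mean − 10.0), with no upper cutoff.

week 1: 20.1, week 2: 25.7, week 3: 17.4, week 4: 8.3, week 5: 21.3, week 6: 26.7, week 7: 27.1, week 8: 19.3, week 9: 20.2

4 generations

Weekly DD (7 × max(0, T̄ − 10.0)): 70.7, 109.9, 51.8, 0.0, 79.1, 116.9, 119.7, 65.1, 71.4.
Season total = 684.6 DD.
Complete generations = ⌊684.6 / 168⌋ = 4.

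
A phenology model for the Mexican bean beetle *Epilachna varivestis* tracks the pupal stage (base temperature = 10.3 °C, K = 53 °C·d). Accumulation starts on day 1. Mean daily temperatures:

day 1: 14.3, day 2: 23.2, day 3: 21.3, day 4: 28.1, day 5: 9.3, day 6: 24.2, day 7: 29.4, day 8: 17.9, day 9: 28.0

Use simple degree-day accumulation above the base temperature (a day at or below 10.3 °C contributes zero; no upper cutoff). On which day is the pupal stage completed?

day 6

Daily DD above 10.3 °C: 4.0, 12.9, 11.0, 17.8, 0.0, 13.9, 19.1, 7.6, 17.7.
Cumulative: 4.0, 16.9, 27.9, 45.7, 45.7, 59.6, 78.7, 86.3, 104.0.
The total first reaches 53 DD on day 6.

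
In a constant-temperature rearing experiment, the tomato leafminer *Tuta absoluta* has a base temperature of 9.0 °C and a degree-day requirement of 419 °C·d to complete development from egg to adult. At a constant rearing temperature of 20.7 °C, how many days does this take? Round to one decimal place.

Daily accumulation = 20.7 − 9.0 = 11.7 DD/day.
Duration = 419 / 11.7 = 35.812 ≈ 35.8 days.

35.8 days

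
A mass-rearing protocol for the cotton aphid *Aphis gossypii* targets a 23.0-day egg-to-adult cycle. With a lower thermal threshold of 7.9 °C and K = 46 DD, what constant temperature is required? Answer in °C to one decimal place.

Required daily accumulation = 46 / 23.0 = 2.000 DD/day.
T = T_base + 2.000 = 7.9 + 2.000 = 9.900 ≈ 9.9 °C.

9.9 °C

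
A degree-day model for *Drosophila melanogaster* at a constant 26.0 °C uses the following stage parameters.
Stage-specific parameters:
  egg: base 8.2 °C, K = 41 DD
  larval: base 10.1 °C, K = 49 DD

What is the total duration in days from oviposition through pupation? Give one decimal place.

5.4 days

egg: 41 / (26.0 − 8.2) = 41 / 17.8 = 2.303 d.
larval: 49 / (26.0 − 10.1) = 49 / 15.9 = 3.082 d.
Sum = 5.385 ≈ 5.4 days.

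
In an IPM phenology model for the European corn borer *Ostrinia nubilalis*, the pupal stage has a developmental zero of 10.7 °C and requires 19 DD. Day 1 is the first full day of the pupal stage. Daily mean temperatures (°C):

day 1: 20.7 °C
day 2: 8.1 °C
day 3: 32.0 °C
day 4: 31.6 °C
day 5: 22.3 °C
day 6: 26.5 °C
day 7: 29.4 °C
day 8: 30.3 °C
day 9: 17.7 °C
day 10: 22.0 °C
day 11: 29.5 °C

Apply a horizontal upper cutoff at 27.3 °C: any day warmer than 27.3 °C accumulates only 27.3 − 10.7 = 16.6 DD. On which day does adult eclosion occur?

Daily DD above 10.7 °C (capped at 16.6): 10.0, 0.0, 16.6, 16.6, 11.6, 15.8, 16.6, 16.6, 7.0, 11.3, 16.6.
Cumulative: 10.0, 10.0, 26.6, 43.2, 54.8, 70.6, 87.2, 103.8, 110.8, 122.1, 138.7.
The total first reaches 19 DD on day 3.

day 3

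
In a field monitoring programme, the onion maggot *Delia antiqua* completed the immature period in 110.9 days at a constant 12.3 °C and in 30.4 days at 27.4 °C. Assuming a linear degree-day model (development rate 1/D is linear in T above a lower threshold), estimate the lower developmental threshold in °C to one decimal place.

6.6 °C

Equal thermal constants: D₁(T₁ − T_b) = D₂(T₂ − T_b).
110.9·(12.3 − T_b) = 30.4·(27.4 − T_b)
T_b = (110.9·12.3 − 30.4·27.4) / (110.9 − 30.4) = 531.11 / 80.5 = 6.598 °C ≈ 6.6 °C.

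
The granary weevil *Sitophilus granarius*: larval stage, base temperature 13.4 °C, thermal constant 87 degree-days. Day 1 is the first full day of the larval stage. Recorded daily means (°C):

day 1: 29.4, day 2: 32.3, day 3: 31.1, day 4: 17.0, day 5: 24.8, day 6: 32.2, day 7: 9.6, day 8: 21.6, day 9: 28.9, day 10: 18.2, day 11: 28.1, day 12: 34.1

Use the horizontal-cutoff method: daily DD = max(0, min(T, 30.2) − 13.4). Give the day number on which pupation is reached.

day 8

Daily DD above 13.4 °C (capped at 16.8): 16.0, 16.8, 16.8, 3.6, 11.4, 16.8, 0.0, 8.2, 15.5, 4.8, 14.7, 16.8.
Cumulative: 16.0, 32.8, 49.6, 53.2, 64.6, 81.4, 81.4, 89.6, 105.1, 109.9, 124.6, 141.4.
The total first reaches 87 DD on day 8.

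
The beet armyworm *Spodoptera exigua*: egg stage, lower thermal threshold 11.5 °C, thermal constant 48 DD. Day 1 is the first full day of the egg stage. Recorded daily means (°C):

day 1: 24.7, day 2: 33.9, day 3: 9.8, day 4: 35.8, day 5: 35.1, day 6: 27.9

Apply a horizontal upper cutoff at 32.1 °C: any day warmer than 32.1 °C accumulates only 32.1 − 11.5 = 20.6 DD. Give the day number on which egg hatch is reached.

day 4

Daily DD above 11.5 °C (capped at 20.6): 13.2, 20.6, 0.0, 20.6, 20.6, 16.4.
Cumulative: 13.2, 33.8, 33.8, 54.4, 75.0, 91.4.
The total first reaches 48 DD on day 4.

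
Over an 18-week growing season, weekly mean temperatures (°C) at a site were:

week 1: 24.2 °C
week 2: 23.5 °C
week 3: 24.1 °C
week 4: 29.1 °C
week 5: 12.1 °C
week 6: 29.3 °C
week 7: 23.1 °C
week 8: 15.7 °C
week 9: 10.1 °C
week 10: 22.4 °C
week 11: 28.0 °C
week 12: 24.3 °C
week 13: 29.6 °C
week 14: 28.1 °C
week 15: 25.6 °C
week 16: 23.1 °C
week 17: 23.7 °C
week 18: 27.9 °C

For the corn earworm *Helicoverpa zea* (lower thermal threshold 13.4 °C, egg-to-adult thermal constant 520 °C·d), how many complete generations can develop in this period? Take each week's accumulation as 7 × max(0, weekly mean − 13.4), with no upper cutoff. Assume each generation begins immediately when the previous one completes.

2 generations

Weekly DD (7 × max(0, T̄ − 13.4)): 75.6, 70.7, 74.9, 109.9, 0.0, 111.3, 67.9, 16.1, 0.0, 63.0, 102.2, 76.3, 113.4, 102.9, 85.4, 67.9, 72.1, 101.5.
Season total = 1311.1 DD.
Complete generations = ⌊1311.1 / 520⌋ = 2.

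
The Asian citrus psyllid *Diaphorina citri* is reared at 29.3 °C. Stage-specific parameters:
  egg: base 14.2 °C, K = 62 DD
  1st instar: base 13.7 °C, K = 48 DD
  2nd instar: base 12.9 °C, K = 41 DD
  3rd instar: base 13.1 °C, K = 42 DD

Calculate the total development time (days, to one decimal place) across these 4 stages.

egg: 62 / (29.3 − 14.2) = 62 / 15.1 = 4.106 d.
1st instar: 48 / (29.3 − 13.7) = 48 / 15.6 = 3.077 d.
2nd instar: 41 / (29.3 − 12.9) = 41 / 16.4 = 2.500 d.
3rd instar: 42 / (29.3 − 13.1) = 42 / 16.2 = 2.593 d.
Sum = 12.275 ≈ 12.3 days.

12.3 days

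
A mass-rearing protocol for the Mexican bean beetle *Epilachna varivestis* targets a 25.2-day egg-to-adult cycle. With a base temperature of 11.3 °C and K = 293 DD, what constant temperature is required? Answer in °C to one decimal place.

Required daily accumulation = 293 / 25.2 = 11.627 DD/day.
T = T_base + 11.627 = 11.3 + 11.627 = 22.927 ≈ 22.9 °C.

22.9 °C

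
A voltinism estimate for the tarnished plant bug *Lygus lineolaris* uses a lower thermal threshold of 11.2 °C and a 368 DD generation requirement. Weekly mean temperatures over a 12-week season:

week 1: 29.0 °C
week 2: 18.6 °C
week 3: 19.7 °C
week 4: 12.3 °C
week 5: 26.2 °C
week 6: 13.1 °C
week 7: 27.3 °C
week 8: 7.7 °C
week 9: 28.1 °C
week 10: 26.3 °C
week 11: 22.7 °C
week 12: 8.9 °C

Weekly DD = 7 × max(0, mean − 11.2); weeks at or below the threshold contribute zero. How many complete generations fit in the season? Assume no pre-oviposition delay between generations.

2 generations

Weekly DD (7 × max(0, T̄ − 11.2)): 124.6, 51.8, 59.5, 7.7, 105.0, 13.3, 112.7, 0.0, 118.3, 105.7, 80.5, 0.0.
Season total = 779.1 DD.
Complete generations = ⌊779.1 / 368⌋ = 2.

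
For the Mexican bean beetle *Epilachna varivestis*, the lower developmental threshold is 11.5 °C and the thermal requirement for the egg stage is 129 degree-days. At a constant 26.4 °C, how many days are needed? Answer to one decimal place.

Daily accumulation = 26.4 − 11.5 = 14.9 DD/day.
Duration = 129 / 14.9 = 8.658 ≈ 8.7 days.

8.7 days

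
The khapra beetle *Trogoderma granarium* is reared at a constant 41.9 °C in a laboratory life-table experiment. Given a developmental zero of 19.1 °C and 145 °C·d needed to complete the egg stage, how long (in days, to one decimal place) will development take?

Daily accumulation = 41.9 − 19.1 = 22.8 DD/day.
Duration = 145 / 22.8 = 6.360 ≈ 6.4 days.

6.4 days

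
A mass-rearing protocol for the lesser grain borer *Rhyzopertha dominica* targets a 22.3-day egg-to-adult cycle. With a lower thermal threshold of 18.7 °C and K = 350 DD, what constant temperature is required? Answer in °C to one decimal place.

Required daily accumulation = 350 / 22.3 = 15.695 DD/day.
T = T_base + 15.695 = 18.7 + 15.695 = 34.395 ≈ 34.4 °C.

34.4 °C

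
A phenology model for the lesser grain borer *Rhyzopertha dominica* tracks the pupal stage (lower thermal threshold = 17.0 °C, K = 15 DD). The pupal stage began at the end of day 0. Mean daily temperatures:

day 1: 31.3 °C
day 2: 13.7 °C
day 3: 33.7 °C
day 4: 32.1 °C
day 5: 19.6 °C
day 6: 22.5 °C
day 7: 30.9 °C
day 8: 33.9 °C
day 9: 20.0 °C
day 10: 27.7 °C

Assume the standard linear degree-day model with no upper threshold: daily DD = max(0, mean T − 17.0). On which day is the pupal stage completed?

Daily DD above 17.0 °C: 14.3, 0.0, 16.7, 15.1, 2.6, 5.5, 13.9, 16.9, 3.0, 10.7.
Cumulative: 14.3, 14.3, 31.0, 46.1, 48.7, 54.2, 68.1, 85.0, 88.0, 98.7.
The total first reaches 15 DD on day 3.

day 3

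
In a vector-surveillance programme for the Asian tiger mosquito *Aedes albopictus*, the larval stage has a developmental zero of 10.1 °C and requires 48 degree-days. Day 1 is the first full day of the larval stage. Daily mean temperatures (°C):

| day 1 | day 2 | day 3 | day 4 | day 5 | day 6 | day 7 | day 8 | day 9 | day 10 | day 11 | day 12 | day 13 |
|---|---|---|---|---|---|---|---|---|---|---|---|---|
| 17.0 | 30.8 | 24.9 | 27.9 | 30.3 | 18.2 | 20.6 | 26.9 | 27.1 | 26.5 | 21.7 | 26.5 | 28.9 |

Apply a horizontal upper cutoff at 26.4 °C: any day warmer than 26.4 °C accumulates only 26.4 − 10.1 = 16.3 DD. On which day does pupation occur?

day 4

Daily DD above 10.1 °C (capped at 16.3): 6.9, 16.3, 14.8, 16.3, 16.3, 8.1, 10.5, 16.3, 16.3, 16.3, 11.6, 16.3, 16.3.
Cumulative: 6.9, 23.2, 38.0, 54.3, 70.6, 78.7, 89.2, 105.5, 121.8, 138.1, 149.7, 166.0, 182.3.
The total first reaches 48 DD on day 4.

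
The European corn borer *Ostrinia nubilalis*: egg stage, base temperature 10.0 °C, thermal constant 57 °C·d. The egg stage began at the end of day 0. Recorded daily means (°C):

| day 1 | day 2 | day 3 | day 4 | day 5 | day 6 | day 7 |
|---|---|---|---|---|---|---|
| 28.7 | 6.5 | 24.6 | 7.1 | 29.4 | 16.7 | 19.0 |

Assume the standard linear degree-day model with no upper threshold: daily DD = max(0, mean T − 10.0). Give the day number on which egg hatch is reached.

day 6

Daily DD above 10.0 °C: 18.7, 0.0, 14.6, 0.0, 19.4, 6.7, 9.0.
Cumulative: 18.7, 18.7, 33.3, 33.3, 52.7, 59.4, 68.4.
The total first reaches 57 DD on day 6.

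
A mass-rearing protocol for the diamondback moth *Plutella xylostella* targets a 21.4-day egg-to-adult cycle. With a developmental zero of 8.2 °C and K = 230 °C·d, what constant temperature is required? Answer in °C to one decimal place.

Required daily accumulation = 230 / 21.4 = 10.748 DD/day.
T = T_base + 10.748 = 8.2 + 10.748 = 18.948 ≈ 18.9 °C.

18.9 °C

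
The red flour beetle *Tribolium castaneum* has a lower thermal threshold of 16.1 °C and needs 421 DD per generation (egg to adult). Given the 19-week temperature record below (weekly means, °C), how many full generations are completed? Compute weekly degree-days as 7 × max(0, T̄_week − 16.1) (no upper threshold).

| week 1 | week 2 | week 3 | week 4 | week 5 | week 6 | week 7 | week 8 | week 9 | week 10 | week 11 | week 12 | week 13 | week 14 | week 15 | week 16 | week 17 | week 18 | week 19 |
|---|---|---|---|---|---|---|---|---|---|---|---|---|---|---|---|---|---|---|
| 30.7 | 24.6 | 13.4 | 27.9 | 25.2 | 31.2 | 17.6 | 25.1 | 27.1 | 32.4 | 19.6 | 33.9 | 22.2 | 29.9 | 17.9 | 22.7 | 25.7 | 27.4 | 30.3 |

Weekly DD (7 × max(0, T̄ − 16.1)): 102.2, 59.5, 0.0, 82.6, 63.7, 105.7, 10.5, 63.0, 77.0, 114.1, 24.5, 124.6, 42.7, 96.6, 12.6, 46.2, 67.2, 79.1, 99.4.
Season total = 1271.2 DD.
Complete generations = ⌊1271.2 / 421⌋ = 3.

3 generations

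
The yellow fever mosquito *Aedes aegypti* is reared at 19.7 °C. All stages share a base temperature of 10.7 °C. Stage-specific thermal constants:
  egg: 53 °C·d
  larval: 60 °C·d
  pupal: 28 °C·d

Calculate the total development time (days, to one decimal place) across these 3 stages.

15.7 days

Daily accumulation at 19.7 °C = 19.7 − 10.7 = 9.0 DD/day.
Total K = 53 + 60 + 28 = 141 DD.
Total duration = 141 / 9.0 = 15.667 ≈ 15.7 days.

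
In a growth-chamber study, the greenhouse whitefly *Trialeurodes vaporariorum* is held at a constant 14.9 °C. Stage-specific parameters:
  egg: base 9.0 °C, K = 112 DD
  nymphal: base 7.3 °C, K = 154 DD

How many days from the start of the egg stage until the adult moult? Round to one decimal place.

egg: 112 / (14.9 − 9.0) = 112 / 5.9 = 18.983 d.
nymphal: 154 / (14.9 − 7.3) = 154 / 7.6 = 20.263 d.
Sum = 39.246 ≈ 39.2 days.

39.2 days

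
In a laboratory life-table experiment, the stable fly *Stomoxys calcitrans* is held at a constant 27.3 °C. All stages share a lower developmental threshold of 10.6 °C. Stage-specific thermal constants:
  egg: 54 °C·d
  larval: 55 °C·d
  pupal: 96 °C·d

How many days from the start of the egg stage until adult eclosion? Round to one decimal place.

Daily accumulation at 27.3 °C = 27.3 − 10.6 = 16.7 DD/day.
Total K = 54 + 55 + 96 = 205 DD.
Total duration = 205 / 16.7 = 12.275 ≈ 12.3 days.

12.3 days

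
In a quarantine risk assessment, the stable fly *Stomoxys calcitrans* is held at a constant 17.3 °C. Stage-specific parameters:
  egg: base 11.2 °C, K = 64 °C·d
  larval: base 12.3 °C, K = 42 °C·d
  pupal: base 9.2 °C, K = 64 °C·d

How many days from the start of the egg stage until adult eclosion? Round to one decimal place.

26.8 days

egg: 64 / (17.3 − 11.2) = 64 / 6.1 = 10.492 d.
larval: 42 / (17.3 − 12.3) = 42 / 5.0 = 8.400 d.
pupal: 64 / (17.3 − 9.2) = 64 / 8.1 = 7.901 d.
Sum = 26.793 ≈ 26.8 days.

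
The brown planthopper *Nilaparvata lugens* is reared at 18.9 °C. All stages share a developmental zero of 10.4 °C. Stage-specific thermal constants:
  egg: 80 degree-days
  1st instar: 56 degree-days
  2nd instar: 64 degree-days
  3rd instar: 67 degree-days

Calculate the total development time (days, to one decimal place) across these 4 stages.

Daily accumulation at 18.9 °C = 18.9 − 10.4 = 8.5 DD/day.
Total K = 80 + 56 + 64 + 67 = 267 DD.
Total duration = 267 / 8.5 = 31.412 ≈ 31.4 days.

31.4 days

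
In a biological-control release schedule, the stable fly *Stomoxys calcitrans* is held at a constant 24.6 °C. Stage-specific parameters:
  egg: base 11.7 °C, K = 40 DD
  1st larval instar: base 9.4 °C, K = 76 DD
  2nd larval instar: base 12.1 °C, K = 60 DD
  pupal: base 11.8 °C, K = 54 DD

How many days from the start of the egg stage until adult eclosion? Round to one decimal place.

egg: 40 / (24.6 − 11.7) = 40 / 12.9 = 3.101 d.
1st larval instar: 76 / (24.6 − 9.4) = 76 / 15.2 = 5.000 d.
2nd larval instar: 60 / (24.6 − 12.1) = 60 / 12.5 = 4.800 d.
pupal: 54 / (24.6 − 11.8) = 54 / 12.8 = 4.219 d.
Sum = 17.120 ≈ 17.1 days.

17.1 days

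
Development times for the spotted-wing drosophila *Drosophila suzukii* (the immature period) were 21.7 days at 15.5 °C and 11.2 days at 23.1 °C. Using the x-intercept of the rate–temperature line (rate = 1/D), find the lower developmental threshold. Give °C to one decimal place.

7.4 °C

Under the model K = D·(T − T_b), so D₁·(T₁ − T_b) = D₂·(T₂ − T_b).
21.7·(15.5 − T_b) = 11.2·(23.1 − T_b)
T_b = (21.7·15.5 − 11.2·23.1) / (21.7 − 11.2) = 77.63 / 10.5 = 7.393 °C ≈ 7.4 °C.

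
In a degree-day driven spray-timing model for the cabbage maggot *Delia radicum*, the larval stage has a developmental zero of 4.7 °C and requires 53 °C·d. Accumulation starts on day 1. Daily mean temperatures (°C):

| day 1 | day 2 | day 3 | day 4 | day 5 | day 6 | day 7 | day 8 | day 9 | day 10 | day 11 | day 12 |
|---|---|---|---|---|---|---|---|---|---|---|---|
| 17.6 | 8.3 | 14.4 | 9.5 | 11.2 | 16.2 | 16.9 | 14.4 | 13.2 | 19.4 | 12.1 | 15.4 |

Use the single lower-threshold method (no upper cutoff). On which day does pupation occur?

day 7

Daily DD above 4.7 °C: 12.9, 3.6, 9.7, 4.8, 6.5, 11.5, 12.2, 9.7, 8.5, 14.7, 7.4, 10.7.
Cumulative: 12.9, 16.5, 26.2, 31.0, 37.5, 49.0, 61.2, 70.9, 79.4, 94.1, 101.5, 112.2.
The total first reaches 53 DD on day 7.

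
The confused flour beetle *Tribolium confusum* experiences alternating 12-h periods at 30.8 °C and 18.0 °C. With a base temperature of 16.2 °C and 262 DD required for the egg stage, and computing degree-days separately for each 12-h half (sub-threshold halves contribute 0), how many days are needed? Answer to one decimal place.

Day half: max(0, 30.8 − 16.2) × 0.5 = 14.6 × 0.5 = 7.30 DD.
Night half: max(0, 18.0 − 16.2) × 0.5 = 1.8 × 0.5 = 0.90 DD.
Per 24 h: 8.20 DD/day.
Duration = 262 / 8.20 = 31.951 ≈ 32.0 days.

32.0 days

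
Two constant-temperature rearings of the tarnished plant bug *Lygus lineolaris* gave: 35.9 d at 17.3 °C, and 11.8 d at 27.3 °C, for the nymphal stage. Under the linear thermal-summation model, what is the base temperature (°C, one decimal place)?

12.4 °C

Under the model K = D·(T − T_b), so D₁·(T₁ − T_b) = D₂·(T₂ − T_b).
35.9·(17.3 − T_b) = 11.8·(27.3 − T_b)
T_b = (35.9·17.3 − 11.8·27.3) / (35.9 − 11.8) = 298.93 / 24.1 = 12.404 °C ≈ 12.4 °C.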